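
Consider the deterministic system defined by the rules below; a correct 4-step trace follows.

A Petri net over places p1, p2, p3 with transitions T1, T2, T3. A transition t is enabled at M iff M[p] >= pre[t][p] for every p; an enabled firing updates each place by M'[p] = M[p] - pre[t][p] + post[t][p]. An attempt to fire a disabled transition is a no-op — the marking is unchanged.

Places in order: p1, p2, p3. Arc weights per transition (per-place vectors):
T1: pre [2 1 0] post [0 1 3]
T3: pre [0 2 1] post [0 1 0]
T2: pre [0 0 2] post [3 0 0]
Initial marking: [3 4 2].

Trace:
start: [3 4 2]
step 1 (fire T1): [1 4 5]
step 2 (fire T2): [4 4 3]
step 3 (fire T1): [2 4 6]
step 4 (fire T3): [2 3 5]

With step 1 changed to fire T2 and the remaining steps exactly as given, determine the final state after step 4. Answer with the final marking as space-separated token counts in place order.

4 3 2

(re-executing from step 1 with the substitution; state before step 1: [3 4 2])
step 1 (fire T2): [6 4 0]
step 2 (fire T2): [6 4 0]
step 3 (fire T1): [4 4 3]
step 4 (fire T3): [4 3 2]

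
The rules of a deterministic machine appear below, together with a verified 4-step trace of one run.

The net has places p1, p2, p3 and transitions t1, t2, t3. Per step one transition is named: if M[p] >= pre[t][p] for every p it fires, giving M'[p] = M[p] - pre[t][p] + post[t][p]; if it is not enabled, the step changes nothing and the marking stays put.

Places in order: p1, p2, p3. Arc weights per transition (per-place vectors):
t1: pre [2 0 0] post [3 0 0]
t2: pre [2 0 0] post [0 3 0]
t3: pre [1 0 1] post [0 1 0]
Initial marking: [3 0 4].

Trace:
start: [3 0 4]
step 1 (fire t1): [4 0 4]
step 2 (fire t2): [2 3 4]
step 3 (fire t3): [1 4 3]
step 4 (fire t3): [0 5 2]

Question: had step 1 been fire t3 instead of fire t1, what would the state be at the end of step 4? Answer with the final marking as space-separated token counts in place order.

(re-executing from step 1 with the substitution; state before step 1: [3 0 4])
step 1 (fire t3): [2 1 3]
step 2 (fire t2): [0 4 3]
step 3 (fire t3): [0 4 3]
step 4 (fire t3): [0 4 3]

0 4 3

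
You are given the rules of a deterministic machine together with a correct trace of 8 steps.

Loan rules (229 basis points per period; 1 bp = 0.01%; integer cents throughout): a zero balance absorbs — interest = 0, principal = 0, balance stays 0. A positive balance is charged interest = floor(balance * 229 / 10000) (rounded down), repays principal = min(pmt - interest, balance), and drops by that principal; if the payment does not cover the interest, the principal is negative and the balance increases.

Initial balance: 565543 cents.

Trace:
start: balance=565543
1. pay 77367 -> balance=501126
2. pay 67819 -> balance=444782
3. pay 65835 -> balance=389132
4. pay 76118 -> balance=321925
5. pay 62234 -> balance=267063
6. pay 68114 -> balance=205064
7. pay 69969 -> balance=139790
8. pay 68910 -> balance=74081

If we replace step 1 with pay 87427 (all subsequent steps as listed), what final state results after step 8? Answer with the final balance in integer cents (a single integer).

(re-executing from step 1 with the substitution; state before step 1: balance=565543)
1. pay 87427 -> balance=491066
2. pay 67819 -> balance=434492
3. pay 65835 -> balance=378606
4. pay 76118 -> balance=311158
5. pay 62234 -> balance=256049
6. pay 68114 -> balance=193798
7. pay 69969 -> balance=128266
8. pay 68910 -> balance=62293

62293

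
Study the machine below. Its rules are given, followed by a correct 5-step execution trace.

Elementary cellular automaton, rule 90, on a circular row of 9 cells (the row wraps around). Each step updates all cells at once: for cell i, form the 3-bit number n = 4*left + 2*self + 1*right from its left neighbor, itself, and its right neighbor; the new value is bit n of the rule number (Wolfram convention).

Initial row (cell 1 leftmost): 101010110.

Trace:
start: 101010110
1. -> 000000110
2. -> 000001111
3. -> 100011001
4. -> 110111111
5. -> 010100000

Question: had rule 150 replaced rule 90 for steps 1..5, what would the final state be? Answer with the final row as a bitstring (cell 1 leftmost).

001001111

(re-executing steps 1..5 under rule 150; state before step 1: 101010110)
1. -> 101010000
2. -> 101011001
3. -> 001000110
4. -> 011101001
5. -> 001001111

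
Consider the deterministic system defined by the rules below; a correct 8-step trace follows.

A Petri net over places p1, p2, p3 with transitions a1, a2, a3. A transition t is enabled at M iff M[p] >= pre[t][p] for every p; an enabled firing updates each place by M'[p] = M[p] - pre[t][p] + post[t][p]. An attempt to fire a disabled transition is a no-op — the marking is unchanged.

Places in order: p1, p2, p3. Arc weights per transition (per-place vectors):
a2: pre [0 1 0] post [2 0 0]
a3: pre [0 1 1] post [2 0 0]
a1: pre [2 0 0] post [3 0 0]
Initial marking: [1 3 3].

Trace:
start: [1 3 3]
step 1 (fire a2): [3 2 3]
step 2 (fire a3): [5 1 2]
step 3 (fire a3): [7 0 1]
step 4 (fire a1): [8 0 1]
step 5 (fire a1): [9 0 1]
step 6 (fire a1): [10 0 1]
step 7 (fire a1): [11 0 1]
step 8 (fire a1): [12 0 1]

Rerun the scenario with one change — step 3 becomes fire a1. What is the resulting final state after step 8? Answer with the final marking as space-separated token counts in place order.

(re-executing from step 3 with the substitution; state before step 3: [5 1 2])
step 3 (fire a1): [6 1 2]
step 4 (fire a1): [7 1 2]
step 5 (fire a1): [8 1 2]
step 6 (fire a1): [9 1 2]
step 7 (fire a1): [10 1 2]
step 8 (fire a1): [11 1 2]

11 1 2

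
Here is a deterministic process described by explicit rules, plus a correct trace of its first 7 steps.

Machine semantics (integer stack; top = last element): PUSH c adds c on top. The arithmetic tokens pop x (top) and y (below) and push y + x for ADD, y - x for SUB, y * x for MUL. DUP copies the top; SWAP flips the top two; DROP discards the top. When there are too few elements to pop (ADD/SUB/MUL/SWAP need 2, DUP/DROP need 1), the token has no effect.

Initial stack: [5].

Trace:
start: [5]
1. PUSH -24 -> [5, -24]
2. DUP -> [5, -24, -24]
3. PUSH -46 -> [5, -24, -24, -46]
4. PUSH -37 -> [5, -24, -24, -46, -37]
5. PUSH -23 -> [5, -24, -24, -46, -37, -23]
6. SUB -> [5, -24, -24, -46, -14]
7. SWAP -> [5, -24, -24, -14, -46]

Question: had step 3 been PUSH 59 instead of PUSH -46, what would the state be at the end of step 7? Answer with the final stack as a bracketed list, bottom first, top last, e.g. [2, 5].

(re-executing from step 3 with the substitution; state before step 3: [5, -24, -24])
3. PUSH 59 -> [5, -24, -24, 59]
4. PUSH -37 -> [5, -24, -24, 59, -37]
5. PUSH -23 -> [5, -24, -24, 59, -37, -23]
6. SUB -> [5, -24, -24, 59, -14]
7. SWAP -> [5, -24, -24, -14, 59]

[5, -24, -24, -14, 59]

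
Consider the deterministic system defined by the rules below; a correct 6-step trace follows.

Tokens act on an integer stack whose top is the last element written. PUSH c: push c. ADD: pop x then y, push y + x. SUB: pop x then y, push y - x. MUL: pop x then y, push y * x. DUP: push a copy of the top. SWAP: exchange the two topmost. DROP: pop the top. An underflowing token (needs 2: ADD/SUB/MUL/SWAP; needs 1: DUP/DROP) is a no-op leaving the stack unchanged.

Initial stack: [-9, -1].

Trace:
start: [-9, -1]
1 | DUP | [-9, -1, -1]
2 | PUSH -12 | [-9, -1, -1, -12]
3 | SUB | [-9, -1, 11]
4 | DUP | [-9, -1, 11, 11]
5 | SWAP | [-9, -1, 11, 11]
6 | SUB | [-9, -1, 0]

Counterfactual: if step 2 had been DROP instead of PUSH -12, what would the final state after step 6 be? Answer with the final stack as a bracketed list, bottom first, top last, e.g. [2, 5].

[0]

(re-executing from step 2 with the substitution; state before step 2: [-9, -1, -1])
2 | DROP | [-9, -1]
3 | SUB | [-8]
4 | DUP | [-8, -8]
5 | SWAP | [-8, -8]
6 | SUB | [0]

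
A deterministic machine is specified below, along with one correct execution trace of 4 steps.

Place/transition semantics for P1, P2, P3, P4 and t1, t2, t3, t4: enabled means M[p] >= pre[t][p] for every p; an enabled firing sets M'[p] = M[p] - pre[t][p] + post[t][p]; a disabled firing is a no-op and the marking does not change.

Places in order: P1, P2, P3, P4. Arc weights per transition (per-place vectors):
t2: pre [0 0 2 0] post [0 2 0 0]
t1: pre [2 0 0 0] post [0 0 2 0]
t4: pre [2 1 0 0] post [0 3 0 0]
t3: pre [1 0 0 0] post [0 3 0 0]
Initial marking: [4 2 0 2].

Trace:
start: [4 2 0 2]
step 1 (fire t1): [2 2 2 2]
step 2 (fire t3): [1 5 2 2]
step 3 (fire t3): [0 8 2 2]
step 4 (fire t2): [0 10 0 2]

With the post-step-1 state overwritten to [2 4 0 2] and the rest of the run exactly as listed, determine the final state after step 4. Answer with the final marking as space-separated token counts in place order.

state after step 1 := [2 4 0 2]
step 2 (fire t3): [1 7 0 2]
step 3 (fire t3): [0 10 0 2]
step 4 (fire t2): [0 10 0 2]

0 10 0 2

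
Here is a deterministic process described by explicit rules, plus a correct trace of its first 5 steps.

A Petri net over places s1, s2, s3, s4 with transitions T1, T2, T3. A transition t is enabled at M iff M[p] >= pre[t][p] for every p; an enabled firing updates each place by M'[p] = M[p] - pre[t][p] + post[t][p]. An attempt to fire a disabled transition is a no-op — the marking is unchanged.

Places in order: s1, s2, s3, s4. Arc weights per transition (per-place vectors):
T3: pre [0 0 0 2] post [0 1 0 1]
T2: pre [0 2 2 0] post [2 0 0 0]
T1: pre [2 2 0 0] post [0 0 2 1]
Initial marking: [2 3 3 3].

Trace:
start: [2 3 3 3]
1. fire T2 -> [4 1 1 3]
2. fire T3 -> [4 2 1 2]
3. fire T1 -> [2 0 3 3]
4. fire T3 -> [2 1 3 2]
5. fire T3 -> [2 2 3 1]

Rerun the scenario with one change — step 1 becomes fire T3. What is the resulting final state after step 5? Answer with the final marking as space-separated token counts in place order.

(re-executing from step 1 with the substitution; state before step 1: [2 3 3 3])
1. fire T3 -> [2 4 3 2]
2. fire T3 -> [2 5 3 1]
3. fire T1 -> [0 3 5 2]
4. fire T3 -> [0 4 5 1]
5. fire T3 -> [0 4 5 1]

0 4 5 1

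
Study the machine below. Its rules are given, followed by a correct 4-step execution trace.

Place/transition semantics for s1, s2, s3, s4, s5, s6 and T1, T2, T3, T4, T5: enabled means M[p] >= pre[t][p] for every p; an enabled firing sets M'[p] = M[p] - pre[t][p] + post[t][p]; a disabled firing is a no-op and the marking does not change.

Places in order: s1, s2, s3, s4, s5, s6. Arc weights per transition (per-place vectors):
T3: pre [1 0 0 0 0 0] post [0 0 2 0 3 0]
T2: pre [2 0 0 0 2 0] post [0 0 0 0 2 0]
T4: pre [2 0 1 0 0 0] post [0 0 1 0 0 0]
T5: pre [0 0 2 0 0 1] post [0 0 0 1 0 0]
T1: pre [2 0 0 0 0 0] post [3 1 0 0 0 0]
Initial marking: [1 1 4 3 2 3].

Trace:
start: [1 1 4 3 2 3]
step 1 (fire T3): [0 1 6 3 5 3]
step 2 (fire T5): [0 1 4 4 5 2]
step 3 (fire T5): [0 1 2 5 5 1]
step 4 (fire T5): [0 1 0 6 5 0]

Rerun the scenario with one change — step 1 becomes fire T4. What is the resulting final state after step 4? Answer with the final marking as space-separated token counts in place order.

1 1 0 5 2 1

(re-executing from step 1 with the substitution; state before step 1: [1 1 4 3 2 3])
step 1 (fire T4): [1 1 4 3 2 3]
step 2 (fire T5): [1 1 2 4 2 2]
step 3 (fire T5): [1 1 0 5 2 1]
step 4 (fire T5): [1 1 0 5 2 1]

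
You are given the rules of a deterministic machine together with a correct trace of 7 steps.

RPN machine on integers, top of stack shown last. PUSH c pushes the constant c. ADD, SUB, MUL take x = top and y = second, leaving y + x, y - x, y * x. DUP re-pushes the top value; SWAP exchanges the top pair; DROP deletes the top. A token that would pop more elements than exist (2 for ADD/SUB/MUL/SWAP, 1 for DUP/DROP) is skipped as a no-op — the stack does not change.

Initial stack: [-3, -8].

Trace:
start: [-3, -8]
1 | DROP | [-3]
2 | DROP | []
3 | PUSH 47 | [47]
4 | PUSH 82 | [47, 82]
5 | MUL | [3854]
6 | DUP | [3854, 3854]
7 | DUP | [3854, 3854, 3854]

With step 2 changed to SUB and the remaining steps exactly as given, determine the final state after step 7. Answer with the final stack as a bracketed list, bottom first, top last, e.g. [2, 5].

[-3, 3854, 3854, 3854]

(re-executing from step 2 with the substitution; state before step 2: [-3])
2 | SUB | [-3]
3 | PUSH 47 | [-3, 47]
4 | PUSH 82 | [-3, 47, 82]
5 | MUL | [-3, 3854]
6 | DUP | [-3, 3854, 3854]
7 | DUP | [-3, 3854, 3854, 3854]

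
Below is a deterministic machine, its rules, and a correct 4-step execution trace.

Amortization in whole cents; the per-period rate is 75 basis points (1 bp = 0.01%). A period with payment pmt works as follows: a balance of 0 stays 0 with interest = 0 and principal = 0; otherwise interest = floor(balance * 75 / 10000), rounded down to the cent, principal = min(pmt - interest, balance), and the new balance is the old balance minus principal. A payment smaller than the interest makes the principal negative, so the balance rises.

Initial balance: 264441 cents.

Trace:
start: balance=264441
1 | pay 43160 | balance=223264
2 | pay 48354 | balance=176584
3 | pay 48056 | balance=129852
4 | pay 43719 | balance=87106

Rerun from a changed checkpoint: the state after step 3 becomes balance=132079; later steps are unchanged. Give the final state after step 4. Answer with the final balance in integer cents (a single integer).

state after step 3 := balance=132079
4 | pay 43719 | balance=89350

89350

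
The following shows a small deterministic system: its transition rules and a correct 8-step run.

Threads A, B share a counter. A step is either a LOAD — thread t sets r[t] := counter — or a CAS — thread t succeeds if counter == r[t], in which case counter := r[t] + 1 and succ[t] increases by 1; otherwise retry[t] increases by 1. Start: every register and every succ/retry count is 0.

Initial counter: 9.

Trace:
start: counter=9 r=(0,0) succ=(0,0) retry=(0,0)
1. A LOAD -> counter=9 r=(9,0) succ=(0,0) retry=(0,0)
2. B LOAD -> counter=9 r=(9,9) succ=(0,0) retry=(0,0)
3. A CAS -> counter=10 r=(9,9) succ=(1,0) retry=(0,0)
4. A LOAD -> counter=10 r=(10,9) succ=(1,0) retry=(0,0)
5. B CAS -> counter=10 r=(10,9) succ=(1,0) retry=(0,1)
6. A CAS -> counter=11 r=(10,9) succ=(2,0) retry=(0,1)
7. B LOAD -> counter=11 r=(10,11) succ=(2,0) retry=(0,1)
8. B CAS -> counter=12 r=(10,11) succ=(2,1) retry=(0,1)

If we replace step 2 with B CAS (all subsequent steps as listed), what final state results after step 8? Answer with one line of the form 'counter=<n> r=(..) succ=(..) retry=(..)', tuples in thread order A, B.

counter=12 r=(10,11) succ=(2,1) retry=(0,2)

(re-executing from step 2 with the substitution; state before step 2: counter=9 r=(9,0) succ=(0,0) retry=(0,0))
2. B CAS -> counter=9 r=(9,0) succ=(0,0) retry=(0,1)
3. A CAS -> counter=10 r=(9,0) succ=(1,0) retry=(0,1)
4. A LOAD -> counter=10 r=(10,0) succ=(1,0) retry=(0,1)
5. B CAS -> counter=10 r=(10,0) succ=(1,0) retry=(0,2)
6. A CAS -> counter=11 r=(10,0) succ=(2,0) retry=(0,2)
7. B LOAD -> counter=11 r=(10,11) succ=(2,0) retry=(0,2)
8. B CAS -> counter=12 r=(10,11) succ=(2,1) retry=(0,2)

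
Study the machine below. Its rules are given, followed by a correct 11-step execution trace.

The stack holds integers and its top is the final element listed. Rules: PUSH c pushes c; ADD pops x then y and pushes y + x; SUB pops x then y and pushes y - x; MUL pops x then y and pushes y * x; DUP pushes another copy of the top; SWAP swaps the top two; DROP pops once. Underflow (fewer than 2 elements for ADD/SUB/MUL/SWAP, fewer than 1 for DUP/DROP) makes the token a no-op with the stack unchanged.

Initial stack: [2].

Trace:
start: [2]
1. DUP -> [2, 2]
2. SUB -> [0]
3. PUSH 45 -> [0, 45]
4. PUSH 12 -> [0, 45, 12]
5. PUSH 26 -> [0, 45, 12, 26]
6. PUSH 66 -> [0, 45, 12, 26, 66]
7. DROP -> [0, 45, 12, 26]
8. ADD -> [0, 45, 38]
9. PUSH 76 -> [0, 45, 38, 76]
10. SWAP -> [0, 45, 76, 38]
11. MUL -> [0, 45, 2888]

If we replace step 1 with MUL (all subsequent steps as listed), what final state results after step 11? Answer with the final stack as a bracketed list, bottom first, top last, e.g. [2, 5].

[2, 45, 2888]

(re-executing from step 1 with the substitution; state before step 1: [2])
1. MUL -> [2]
2. SUB -> [2]
3. PUSH 45 -> [2, 45]
4. PUSH 12 -> [2, 45, 12]
5. PUSH 26 -> [2, 45, 12, 26]
6. PUSH 66 -> [2, 45, 12, 26, 66]
7. DROP -> [2, 45, 12, 26]
8. ADD -> [2, 45, 38]
9. PUSH 76 -> [2, 45, 38, 76]
10. SWAP -> [2, 45, 76, 38]
11. MUL -> [2, 45, 2888]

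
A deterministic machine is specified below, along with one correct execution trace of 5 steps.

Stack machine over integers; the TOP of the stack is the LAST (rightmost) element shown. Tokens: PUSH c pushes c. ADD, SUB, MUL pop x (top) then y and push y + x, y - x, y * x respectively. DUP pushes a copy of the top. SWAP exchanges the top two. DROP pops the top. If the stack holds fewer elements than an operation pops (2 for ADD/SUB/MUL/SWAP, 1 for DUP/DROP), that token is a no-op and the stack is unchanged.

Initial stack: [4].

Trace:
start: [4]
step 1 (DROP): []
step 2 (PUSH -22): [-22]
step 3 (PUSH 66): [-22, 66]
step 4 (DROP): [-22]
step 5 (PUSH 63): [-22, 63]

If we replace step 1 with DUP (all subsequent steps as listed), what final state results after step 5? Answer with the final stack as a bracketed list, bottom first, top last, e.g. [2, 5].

[4, 4, -22, 63]

(re-executing from step 1 with the substitution; state before step 1: [4])
step 1 (DUP): [4, 4]
step 2 (PUSH -22): [4, 4, -22]
step 3 (PUSH 66): [4, 4, -22, 66]
step 4 (DROP): [4, 4, -22]
step 5 (PUSH 63): [4, 4, -22, 63]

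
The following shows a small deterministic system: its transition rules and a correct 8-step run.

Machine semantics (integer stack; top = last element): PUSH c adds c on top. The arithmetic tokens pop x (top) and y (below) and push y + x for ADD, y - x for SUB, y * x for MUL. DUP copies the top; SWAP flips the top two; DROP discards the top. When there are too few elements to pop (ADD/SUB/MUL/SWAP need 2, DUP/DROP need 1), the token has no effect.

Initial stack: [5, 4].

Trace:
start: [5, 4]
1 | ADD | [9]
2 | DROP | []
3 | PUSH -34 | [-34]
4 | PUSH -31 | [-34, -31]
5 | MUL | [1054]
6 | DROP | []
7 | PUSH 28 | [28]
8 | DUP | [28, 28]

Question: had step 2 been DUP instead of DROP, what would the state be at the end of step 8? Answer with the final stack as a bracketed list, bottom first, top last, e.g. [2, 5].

[9, 9, 28, 28]

(re-executing from step 2 with the substitution; state before step 2: [9])
2 | DUP | [9, 9]
3 | PUSH -34 | [9, 9, -34]
4 | PUSH -31 | [9, 9, -34, -31]
5 | MUL | [9, 9, 1054]
6 | DROP | [9, 9]
7 | PUSH 28 | [9, 9, 28]
8 | DUP | [9, 9, 28, 28]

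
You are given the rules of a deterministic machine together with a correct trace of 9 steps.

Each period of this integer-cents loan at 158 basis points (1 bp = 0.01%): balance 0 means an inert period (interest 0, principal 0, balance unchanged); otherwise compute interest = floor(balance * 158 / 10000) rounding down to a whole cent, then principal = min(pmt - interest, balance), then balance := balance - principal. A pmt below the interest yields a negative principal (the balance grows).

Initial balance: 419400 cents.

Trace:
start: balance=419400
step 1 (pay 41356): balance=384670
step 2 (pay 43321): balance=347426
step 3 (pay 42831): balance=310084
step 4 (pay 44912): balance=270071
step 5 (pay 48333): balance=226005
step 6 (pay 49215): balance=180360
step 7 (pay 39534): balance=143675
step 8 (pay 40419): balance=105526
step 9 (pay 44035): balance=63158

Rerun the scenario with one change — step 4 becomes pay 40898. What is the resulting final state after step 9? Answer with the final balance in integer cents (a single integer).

67499

(re-executing from step 4 with the substitution; state before step 4: balance=310084)
step 4 (pay 40898): balance=274085
step 5 (pay 48333): balance=230082
step 6 (pay 49215): balance=184502
step 7 (pay 39534): balance=147883
step 8 (pay 40419): balance=109800
step 9 (pay 44035): balance=67499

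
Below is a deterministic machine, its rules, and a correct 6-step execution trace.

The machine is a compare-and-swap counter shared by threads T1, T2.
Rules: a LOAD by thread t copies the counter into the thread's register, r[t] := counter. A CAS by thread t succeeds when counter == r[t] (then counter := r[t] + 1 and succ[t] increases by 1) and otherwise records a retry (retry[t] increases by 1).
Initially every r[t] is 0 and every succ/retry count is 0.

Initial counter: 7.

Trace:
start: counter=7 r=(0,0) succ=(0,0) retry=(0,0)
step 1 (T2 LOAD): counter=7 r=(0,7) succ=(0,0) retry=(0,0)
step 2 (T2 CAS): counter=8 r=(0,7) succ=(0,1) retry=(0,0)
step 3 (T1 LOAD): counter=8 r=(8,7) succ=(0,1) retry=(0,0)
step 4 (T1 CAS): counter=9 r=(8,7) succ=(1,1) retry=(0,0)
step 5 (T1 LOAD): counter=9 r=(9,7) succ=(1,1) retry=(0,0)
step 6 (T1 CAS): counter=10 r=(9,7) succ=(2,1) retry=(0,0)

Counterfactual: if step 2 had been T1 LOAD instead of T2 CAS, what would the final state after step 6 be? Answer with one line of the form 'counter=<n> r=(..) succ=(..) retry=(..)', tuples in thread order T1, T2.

(re-executing from step 2 with the substitution; state before step 2: counter=7 r=(0,7) succ=(0,0) retry=(0,0))
step 2 (T1 LOAD): counter=7 r=(7,7) succ=(0,0) retry=(0,0)
step 3 (T1 LOAD): counter=7 r=(7,7) succ=(0,0) retry=(0,0)
step 4 (T1 CAS): counter=8 r=(7,7) succ=(1,0) retry=(0,0)
step 5 (T1 LOAD): counter=8 r=(8,7) succ=(1,0) retry=(0,0)
step 6 (T1 CAS): counter=9 r=(8,7) succ=(2,0) retry=(0,0)

counter=9 r=(8,7) succ=(2,0) retry=(0,0)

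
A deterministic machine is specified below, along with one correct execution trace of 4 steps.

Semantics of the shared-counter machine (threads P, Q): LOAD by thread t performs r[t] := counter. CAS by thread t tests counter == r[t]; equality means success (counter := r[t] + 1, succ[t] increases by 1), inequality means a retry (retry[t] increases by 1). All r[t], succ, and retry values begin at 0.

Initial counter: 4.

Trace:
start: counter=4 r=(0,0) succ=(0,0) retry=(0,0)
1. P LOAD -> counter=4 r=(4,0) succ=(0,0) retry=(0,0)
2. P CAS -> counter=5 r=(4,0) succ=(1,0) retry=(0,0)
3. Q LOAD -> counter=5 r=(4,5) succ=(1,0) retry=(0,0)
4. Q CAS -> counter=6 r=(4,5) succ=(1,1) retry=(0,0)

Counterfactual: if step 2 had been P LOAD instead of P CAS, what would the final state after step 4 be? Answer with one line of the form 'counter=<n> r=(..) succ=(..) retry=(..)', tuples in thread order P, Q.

counter=5 r=(4,4) succ=(0,1) retry=(0,0)

(re-executing from step 2 with the substitution; state before step 2: counter=4 r=(4,0) succ=(0,0) retry=(0,0))
2. P LOAD -> counter=4 r=(4,0) succ=(0,0) retry=(0,0)
3. Q LOAD -> counter=4 r=(4,4) succ=(0,0) retry=(0,0)
4. Q CAS -> counter=5 r=(4,4) succ=(0,1) retry=(0,0)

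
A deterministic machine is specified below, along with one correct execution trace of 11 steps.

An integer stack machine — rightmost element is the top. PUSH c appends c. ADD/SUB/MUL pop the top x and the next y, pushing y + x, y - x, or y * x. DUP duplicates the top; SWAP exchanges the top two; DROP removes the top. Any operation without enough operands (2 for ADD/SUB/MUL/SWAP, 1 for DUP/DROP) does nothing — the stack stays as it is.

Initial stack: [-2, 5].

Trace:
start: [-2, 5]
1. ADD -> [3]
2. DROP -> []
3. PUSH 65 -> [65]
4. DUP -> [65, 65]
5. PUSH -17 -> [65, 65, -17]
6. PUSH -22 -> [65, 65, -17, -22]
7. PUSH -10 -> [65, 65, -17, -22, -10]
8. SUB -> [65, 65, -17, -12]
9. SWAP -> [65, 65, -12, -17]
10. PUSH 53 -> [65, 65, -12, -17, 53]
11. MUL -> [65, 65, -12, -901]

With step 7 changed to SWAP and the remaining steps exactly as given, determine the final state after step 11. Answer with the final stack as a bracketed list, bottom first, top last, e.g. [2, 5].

[65, -5, 3445]

(re-executing from step 7 with the substitution; state before step 7: [65, 65, -17, -22])
7. SWAP -> [65, 65, -22, -17]
8. SUB -> [65, 65, -5]
9. SWAP -> [65, -5, 65]
10. PUSH 53 -> [65, -5, 65, 53]
11. MUL -> [65, -5, 3445]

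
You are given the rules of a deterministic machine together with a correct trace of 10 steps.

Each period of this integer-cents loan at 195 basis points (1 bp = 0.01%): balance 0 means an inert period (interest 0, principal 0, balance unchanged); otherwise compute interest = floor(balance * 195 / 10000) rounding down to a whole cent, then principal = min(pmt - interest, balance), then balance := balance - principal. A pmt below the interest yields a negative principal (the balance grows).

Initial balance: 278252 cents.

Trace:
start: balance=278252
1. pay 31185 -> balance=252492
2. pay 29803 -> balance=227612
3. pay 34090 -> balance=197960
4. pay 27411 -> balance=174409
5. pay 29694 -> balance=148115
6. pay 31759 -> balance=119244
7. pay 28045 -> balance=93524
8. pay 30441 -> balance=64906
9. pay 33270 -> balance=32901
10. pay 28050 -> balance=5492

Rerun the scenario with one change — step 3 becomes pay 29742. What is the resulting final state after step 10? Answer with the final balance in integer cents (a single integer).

(re-executing from step 3 with the substitution; state before step 3: balance=227612)
3. pay 29742 -> balance=202308
4. pay 27411 -> balance=178842
5. pay 29694 -> balance=152635
6. pay 31759 -> balance=123852
7. pay 28045 -> balance=98222
8. pay 30441 -> balance=69696
9. pay 33270 -> balance=37785
10. pay 28050 -> balance=10471

10471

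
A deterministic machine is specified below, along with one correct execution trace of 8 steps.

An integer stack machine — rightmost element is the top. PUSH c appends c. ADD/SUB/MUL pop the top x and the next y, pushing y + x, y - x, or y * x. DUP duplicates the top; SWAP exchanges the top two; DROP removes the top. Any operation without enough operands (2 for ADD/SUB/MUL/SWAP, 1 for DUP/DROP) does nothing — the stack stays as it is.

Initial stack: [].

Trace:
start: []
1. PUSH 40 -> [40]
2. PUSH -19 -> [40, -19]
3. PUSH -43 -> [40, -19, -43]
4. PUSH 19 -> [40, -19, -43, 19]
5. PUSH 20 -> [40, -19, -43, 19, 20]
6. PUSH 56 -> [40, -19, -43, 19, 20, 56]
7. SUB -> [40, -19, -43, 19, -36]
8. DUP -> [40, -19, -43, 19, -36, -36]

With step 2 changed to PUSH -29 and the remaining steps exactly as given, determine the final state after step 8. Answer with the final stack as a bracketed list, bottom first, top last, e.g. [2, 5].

(re-executing from step 2 with the substitution; state before step 2: [40])
2. PUSH -29 -> [40, -29]
3. PUSH -43 -> [40, -29, -43]
4. PUSH 19 -> [40, -29, -43, 19]
5. PUSH 20 -> [40, -29, -43, 19, 20]
6. PUSH 56 -> [40, -29, -43, 19, 20, 56]
7. SUB -> [40, -29, -43, 19, -36]
8. DUP -> [40, -29, -43, 19, -36, -36]

[40, -29, -43, 19, -36, -36]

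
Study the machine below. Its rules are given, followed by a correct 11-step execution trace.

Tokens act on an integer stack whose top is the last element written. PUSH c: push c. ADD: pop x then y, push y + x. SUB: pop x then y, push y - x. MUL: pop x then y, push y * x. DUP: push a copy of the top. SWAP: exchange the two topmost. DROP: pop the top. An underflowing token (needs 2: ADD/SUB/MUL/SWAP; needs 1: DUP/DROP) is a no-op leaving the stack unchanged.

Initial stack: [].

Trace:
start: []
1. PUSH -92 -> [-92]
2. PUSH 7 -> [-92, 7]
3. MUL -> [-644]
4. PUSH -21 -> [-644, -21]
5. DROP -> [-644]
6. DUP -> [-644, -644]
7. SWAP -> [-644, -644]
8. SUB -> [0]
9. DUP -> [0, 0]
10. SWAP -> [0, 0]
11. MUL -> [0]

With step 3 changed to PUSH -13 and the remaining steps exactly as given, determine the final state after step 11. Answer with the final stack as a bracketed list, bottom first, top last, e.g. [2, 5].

[-92, 7, 0]

(re-executing from step 3 with the substitution; state before step 3: [-92, 7])
3. PUSH -13 -> [-92, 7, -13]
4. PUSH -21 -> [-92, 7, -13, -21]
5. DROP -> [-92, 7, -13]
6. DUP -> [-92, 7, -13, -13]
7. SWAP -> [-92, 7, -13, -13]
8. SUB -> [-92, 7, 0]
9. DUP -> [-92, 7, 0, 0]
10. SWAP -> [-92, 7, 0, 0]
11. MUL -> [-92, 7, 0]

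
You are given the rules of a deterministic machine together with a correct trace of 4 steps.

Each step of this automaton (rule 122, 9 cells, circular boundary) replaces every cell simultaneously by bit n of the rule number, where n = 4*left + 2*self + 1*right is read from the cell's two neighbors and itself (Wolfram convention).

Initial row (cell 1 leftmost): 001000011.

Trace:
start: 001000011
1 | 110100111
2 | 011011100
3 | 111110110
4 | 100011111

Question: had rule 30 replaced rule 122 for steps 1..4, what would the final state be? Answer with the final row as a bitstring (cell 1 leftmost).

(re-executing steps 1..4 under rule 30; state before step 1: 001000011)
1 | 111100110
2 | 100011100
3 | 110110011
4 | 000101110

000101110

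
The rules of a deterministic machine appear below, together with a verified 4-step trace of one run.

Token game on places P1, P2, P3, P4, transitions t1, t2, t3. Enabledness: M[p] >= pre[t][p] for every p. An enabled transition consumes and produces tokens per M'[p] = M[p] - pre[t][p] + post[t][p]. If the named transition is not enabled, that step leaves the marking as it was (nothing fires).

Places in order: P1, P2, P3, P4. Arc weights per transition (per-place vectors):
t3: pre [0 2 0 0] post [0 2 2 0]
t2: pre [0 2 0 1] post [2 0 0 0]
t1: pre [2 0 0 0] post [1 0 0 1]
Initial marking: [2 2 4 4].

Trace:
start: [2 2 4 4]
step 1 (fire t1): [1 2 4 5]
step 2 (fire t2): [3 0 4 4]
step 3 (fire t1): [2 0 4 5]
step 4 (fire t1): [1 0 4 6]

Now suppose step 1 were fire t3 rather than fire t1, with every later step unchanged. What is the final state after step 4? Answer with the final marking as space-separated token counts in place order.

(re-executing from step 1 with the substitution; state before step 1: [2 2 4 4])
step 1 (fire t3): [2 2 6 4]
step 2 (fire t2): [4 0 6 3]
step 3 (fire t1): [3 0 6 4]
step 4 (fire t1): [2 0 6 5]

2 0 6 5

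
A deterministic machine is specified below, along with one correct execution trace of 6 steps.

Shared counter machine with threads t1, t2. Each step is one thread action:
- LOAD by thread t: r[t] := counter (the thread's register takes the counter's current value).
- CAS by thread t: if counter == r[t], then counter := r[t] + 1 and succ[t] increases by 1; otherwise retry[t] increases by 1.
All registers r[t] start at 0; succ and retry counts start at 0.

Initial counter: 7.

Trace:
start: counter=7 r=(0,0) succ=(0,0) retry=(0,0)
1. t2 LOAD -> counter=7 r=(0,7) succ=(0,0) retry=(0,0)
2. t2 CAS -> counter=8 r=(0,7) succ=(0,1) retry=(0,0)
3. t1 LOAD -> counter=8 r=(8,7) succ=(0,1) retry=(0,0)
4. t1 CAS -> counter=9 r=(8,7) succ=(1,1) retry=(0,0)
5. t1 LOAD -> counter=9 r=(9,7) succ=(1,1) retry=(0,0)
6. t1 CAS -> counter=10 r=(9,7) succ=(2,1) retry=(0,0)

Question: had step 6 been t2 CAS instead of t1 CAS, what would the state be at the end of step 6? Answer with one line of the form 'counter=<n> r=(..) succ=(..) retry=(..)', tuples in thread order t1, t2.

(re-executing from step 6 with the substitution; state before step 6: counter=9 r=(9,7) succ=(1,1) retry=(0,0))
6. t2 CAS -> counter=9 r=(9,7) succ=(1,1) retry=(0,1)

counter=9 r=(9,7) succ=(1,1) retry=(0,1)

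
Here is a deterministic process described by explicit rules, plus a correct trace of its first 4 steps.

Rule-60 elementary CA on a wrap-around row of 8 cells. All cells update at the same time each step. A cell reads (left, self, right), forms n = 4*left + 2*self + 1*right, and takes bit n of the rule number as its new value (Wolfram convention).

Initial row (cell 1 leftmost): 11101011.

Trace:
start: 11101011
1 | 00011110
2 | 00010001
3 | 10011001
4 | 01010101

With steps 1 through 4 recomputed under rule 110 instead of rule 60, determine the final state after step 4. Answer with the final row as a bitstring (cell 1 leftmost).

10101111

(re-executing steps 1..4 under rule 110; state before step 1: 11101011)
1 | 00111110
2 | 01100010
3 | 11100110
4 | 10101111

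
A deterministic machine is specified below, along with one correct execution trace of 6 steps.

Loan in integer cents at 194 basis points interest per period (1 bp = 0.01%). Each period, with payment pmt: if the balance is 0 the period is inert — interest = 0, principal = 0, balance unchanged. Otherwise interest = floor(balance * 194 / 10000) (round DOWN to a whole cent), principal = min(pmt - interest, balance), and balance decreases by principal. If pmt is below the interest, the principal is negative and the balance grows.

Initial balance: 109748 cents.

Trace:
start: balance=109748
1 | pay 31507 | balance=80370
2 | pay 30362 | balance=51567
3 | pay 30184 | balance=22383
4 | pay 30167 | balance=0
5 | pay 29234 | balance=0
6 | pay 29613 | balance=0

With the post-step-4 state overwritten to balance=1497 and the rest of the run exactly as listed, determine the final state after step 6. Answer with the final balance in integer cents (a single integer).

state after step 4 := balance=1497
5 | pay 29234 | balance=0
6 | pay 29613 | balance=0

0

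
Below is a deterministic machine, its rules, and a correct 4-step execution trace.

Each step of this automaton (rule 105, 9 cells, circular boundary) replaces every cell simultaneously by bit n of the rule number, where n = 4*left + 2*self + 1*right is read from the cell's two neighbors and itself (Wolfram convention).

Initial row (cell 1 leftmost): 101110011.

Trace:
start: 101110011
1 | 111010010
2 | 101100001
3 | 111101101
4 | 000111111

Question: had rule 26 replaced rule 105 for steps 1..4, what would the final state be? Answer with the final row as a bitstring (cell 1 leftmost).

001011101

(re-executing steps 1..4 under rule 26; state before step 1: 101110011)
1 | 001001110
2 | 010111001
3 | 000100110
4 | 001011101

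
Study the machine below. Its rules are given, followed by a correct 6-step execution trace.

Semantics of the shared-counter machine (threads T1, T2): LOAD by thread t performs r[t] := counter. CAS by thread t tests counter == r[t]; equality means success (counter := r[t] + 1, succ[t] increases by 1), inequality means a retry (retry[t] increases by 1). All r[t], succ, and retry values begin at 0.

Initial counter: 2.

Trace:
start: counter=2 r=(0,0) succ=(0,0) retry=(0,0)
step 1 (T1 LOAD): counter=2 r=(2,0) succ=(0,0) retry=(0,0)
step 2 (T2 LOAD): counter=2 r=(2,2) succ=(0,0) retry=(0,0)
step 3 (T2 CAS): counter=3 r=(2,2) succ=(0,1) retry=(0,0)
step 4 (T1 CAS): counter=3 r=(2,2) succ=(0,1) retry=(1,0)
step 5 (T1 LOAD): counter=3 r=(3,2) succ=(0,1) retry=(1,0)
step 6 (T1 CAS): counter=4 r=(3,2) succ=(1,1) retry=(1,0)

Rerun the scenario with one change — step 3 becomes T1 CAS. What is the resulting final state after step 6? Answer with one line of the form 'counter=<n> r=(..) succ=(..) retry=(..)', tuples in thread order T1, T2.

counter=4 r=(3,2) succ=(2,0) retry=(1,0)

(re-executing from step 3 with the substitution; state before step 3: counter=2 r=(2,2) succ=(0,0) retry=(0,0))
step 3 (T1 CAS): counter=3 r=(2,2) succ=(1,0) retry=(0,0)
step 4 (T1 CAS): counter=3 r=(2,2) succ=(1,0) retry=(1,0)
step 5 (T1 LOAD): counter=3 r=(3,2) succ=(1,0) retry=(1,0)
step 6 (T1 CAS): counter=4 r=(3,2) succ=(2,0) retry=(1,0)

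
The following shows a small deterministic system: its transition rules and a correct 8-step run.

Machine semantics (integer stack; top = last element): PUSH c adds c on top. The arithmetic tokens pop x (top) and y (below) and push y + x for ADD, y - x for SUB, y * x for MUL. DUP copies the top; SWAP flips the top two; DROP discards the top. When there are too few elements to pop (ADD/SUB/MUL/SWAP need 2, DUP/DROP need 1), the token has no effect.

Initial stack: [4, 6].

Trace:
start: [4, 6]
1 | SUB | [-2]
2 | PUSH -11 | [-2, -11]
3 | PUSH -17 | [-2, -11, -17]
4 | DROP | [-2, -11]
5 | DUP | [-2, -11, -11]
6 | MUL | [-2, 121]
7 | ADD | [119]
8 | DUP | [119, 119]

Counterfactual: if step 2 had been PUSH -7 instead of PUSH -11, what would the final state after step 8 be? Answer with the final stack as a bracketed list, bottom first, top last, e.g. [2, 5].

(re-executing from step 2 with the substitution; state before step 2: [-2])
2 | PUSH -7 | [-2, -7]
3 | PUSH -17 | [-2, -7, -17]
4 | DROP | [-2, -7]
5 | DUP | [-2, -7, -7]
6 | MUL | [-2, 49]
7 | ADD | [47]
8 | DUP | [47, 47]

[47, 47]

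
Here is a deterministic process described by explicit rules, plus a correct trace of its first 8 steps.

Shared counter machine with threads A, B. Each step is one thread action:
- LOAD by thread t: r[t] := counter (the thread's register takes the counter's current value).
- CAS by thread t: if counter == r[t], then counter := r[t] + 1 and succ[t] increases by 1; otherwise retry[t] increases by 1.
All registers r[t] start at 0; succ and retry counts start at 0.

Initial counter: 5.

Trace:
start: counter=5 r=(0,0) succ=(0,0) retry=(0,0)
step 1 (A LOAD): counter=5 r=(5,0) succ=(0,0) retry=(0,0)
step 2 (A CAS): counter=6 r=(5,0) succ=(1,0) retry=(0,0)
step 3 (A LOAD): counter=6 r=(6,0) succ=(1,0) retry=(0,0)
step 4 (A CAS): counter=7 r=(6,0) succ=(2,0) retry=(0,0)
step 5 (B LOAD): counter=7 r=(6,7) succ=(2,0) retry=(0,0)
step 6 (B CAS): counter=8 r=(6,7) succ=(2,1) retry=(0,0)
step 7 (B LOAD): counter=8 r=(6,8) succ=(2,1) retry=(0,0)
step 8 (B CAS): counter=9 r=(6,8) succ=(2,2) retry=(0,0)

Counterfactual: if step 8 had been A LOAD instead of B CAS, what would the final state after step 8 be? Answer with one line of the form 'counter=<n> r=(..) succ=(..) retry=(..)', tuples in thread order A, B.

(re-executing from step 8 with the substitution; state before step 8: counter=8 r=(6,8) succ=(2,1) retry=(0,0))
step 8 (A LOAD): counter=8 r=(8,8) succ=(2,1) retry=(0,0)

counter=8 r=(8,8) succ=(2,1) retry=(0,0)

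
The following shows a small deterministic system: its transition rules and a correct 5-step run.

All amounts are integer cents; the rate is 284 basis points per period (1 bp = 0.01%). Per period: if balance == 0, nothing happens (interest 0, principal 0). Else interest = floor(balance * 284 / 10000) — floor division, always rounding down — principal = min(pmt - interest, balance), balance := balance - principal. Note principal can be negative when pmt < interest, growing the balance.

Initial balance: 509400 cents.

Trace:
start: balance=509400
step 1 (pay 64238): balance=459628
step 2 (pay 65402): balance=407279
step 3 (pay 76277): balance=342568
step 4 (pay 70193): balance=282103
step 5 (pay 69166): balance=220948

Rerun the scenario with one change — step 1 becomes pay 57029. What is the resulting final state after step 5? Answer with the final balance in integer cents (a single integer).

(re-executing from step 1 with the substitution; state before step 1: balance=509400)
step 1 (pay 57029): balance=466837
step 2 (pay 65402): balance=414693
step 3 (pay 76277): balance=350193
step 4 (pay 70193): balance=289945
step 5 (pay 69166): balance=229013

229013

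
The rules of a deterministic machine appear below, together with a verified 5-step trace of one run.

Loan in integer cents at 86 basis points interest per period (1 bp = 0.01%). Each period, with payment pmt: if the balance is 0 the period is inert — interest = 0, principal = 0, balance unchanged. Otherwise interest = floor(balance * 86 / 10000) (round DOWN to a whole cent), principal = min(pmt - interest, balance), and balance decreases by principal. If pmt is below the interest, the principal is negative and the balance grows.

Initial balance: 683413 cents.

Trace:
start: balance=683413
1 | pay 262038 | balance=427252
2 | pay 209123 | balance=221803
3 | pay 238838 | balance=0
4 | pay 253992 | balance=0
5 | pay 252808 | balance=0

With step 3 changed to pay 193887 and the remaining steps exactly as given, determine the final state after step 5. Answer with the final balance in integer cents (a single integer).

(re-executing from step 3 with the substitution; state before step 3: balance=221803)
3 | pay 193887 | balance=29823
4 | pay 253992 | balance=0
5 | pay 252808 | balance=0

0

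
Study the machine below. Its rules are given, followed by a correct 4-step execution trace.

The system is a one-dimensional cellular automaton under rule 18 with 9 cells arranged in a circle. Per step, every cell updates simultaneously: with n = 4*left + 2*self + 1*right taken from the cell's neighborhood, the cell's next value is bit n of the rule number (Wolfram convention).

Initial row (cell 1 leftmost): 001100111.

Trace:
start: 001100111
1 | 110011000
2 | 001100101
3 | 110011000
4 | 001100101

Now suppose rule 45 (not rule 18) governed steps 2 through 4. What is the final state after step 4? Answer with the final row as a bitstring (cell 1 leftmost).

(re-executing steps 2..4 under rule 45; state before step 2: 110011000)
2 | 100010010
3 | 101010011
4 | 011110010

011110010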